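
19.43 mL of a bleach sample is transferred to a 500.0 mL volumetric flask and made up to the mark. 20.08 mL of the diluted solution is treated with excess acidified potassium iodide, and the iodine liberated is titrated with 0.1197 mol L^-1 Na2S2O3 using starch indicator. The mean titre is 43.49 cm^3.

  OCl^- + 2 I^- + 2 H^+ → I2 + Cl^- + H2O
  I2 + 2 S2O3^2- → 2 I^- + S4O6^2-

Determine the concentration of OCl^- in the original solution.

3.336 mol/L

n(S2O3^2-) = 0.04349 × 0.1197 = 5.206 × 10^-3 mol
n(I2) = n(S2O3^2-)/2 = 2.603 × 10^-3 mol
n(OCl^-) in the aliquot = 2.603 × 10^-3 mol (1:1 ratio)
[OCl^-]_dilute = 2.603 × 10^-3 / 0.02008 = 0.1296 mol/L
[OCl^-]_original = 0.1296 × 500.0/19.43 = 3.336 mol/L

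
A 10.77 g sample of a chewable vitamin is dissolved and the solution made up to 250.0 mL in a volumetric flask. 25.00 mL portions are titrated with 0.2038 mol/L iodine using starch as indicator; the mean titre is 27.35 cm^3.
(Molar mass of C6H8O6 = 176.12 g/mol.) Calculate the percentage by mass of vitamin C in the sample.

C6H8O6 + I2 → C6H6O6 + 2 HI
n(I2) per titration = 0.02735 × 0.2038 = 5.574 × 10^-3 mol
n(C6H8O6) in each aliquot = 5.574 × 10^-3 mol (1:1 ratio)
n(C6H8O6) in the whole flask = 5.574 × 10^-3 × 250.0/25.00 = 0.05574 mol
mass of C6H8O6 = 0.05574 × 176.12 = 9.817 g
% C6H8O6 = 9.817 / 10.77 × 100 = 91.15 %

91.15 %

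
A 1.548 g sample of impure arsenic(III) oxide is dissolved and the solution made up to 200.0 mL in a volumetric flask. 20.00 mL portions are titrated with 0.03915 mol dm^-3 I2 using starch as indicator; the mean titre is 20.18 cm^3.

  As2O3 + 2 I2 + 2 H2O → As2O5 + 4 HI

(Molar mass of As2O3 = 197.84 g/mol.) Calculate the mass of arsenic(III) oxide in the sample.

n(I2) per titration = 0.02018 × 0.03915 = 7.900 × 10^-4 mol
From the 1:2 ratio, n(As2O3) in each aliquot = 1/2 × 7.900 × 10^-4 = 3.950 × 10^-4 mol
n(As2O3) in the whole flask = 3.950 × 10^-4 × 200.0/20.00 = 3.950 × 10^-3 mol
mass of As2O3 = 3.950 × 10^-3 × 197.84 = 0.7815 g

0.7815 g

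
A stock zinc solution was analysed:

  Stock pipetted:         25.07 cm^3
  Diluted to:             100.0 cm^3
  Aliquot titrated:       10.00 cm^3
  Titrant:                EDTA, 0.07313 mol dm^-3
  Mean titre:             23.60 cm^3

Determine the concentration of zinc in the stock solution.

Zn^2+ + EDTA^4- → [Zn(EDTA)]^2-
n(EDTA) = 0.02360 × 0.07313 = 1.726 × 10^-3 mol
n(Zn2+) in the aliquot = 1.726 × 10^-3 mol (1:1 ratio)
[Zn2+]_dilute = 1.726 × 10^-3 / 0.01000 = 0.1726 mol/L
Dilution factor = 100.0 / 25.07 = 3.989
[Zn2+]_stock = 0.1726 × 3.989 = 0.6884 mol/L

0.6884 mol/L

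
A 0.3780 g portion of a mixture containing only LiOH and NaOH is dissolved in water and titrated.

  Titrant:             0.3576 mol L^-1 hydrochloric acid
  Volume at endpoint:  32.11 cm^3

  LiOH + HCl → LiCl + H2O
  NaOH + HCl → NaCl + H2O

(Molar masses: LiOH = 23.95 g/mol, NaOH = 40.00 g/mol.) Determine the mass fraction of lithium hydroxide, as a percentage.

32.09 %

n(HCl) = 0.03211 × 0.3576 = 0.01148 mol
Let x = n(LiOH), y = n(NaOH).
Titrant: 1x + 1y = 0.01148;  mass: 23.95x + 40.00y = 0.3780
Solving, x = 5.066 × 10^-3 mol, y = 6.417 × 10^-3 mol
mass of LiOH = 5.066 × 10^-3 × 23.95 = 0.1213 g
% LiOH = 0.1213 / 0.3780 × 100 = 32.09 %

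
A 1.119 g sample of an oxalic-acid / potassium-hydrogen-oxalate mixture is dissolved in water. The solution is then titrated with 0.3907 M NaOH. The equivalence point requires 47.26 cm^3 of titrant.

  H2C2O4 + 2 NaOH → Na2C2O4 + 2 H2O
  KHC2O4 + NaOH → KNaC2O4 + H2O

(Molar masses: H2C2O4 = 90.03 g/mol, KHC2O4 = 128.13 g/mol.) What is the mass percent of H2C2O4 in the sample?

n(NaOH) = 0.04726 × 0.3907 = 0.01846 mol
Let x = n(H2C2O4), y = n(KHC2O4).
Titrant: 2x + 1y = 0.01846;  mass: 90.03x + 128.13y = 1.119
Solving, x = 7.501 × 10^-3 mol, y = 3.463 × 10^-3 mol
mass of H2C2O4 = 7.501 × 10^-3 × 90.03 = 0.6753 g
% H2C2O4 = 0.6753 / 1.119 × 100 = 60.35 %

60.35 %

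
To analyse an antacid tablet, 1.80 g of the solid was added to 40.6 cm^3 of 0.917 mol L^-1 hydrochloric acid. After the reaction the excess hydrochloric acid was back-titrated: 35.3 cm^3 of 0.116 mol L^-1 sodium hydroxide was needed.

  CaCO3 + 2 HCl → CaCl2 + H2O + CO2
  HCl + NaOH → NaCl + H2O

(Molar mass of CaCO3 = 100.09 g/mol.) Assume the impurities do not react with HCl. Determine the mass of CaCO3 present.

n(HCl) added = 0.0406 × 0.917 = 0.0372 mol
n(NaOH) used in back-titration = 0.0353 × 0.116 = 4.09 × 10^-3 mol
n(HCl) left over = 4.09 × 10^-3 mol (1:1 ratio)
n(HCl) consumed by analyte = 0.0372 − 4.09 × 10^-3 = 0.0331 mol
From the 1:2 ratio, n(CaCO3) = 1/2 × 0.0331 = 0.0166 mol
mass of CaCO3 = 0.0166 × 100.09 = 1.66 g

1.66 g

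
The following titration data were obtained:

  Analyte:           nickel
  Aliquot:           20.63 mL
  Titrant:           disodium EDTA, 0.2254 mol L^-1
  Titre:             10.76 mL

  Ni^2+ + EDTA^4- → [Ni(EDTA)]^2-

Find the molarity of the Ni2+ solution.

n(EDTA) = 0.01076 L × 0.2254 mol/L = 2.425 × 10^-3 mol
n(Ni2+) = 2.425 × 10^-3 mol (1:1 mole ratio)
[Ni2+] = 2.425 × 10^-3 mol / 0.02063 L = 0.1176 mol/L

0.1176 mol/L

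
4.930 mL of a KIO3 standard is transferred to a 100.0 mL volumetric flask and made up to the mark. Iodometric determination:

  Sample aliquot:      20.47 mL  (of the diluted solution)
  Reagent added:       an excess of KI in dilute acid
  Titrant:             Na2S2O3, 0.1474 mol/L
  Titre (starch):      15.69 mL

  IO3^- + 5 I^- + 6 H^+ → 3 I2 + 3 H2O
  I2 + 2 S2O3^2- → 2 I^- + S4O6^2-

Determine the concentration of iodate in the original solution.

n(S2O3^2-) = 0.01569 × 0.1474 = 2.313 × 10^-3 mol
n(I2) = n(S2O3^2-)/2 = 1.156 × 10^-3 mol
From the 1:3 ratio, n(IO3^-) in the aliquot = 1/3 × 1.156 × 10^-3 = 3.855 × 10^-4 mol
[IO3^-]_dilute = 3.855 × 10^-4 / 0.02047 = 0.01883 mol/L
[IO3^-]_original = 0.01883 × 100.0/4.930 = 0.3819 mol/L

0.3819 mol/L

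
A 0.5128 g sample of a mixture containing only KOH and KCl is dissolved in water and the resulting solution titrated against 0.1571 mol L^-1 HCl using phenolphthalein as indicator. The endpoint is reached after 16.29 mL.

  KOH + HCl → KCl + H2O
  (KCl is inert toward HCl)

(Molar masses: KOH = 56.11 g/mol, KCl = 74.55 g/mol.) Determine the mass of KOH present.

n(HCl) = 0.01629 × 0.1571 = 2.559 × 10^-3 mol
Let x = n(KOH), y = n(KCl).
Titrant: 1x = 2.559 × 10^-3;  mass: 56.11x + 74.55y = 0.5128
Solving, x = 2.559 × 10^-3 mol, y = 4.952 × 10^-3 mol
mass of KOH = 2.559 × 10^-3 × 56.11 = 0.1436 g

0.1436 g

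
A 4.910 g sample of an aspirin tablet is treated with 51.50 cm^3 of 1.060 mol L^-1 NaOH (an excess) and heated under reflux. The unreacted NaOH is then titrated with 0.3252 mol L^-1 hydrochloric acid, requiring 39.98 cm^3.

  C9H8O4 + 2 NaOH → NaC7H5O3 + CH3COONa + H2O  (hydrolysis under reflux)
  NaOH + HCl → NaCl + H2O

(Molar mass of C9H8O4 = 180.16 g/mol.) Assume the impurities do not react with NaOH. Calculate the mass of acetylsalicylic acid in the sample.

3.746 g

n(NaOH) added = 0.05150 × 1.060 = 0.05459 mol
n(HCl) used in back-titration = 0.03998 × 0.3252 = 0.01300 mol
n(NaOH) left over = 0.01300 mol (1:1 ratio)
n(NaOH) consumed by analyte = 0.05459 − 0.01300 = 0.04159 mol
From the 1:2 ratio, n(C9H8O4) = 1/2 × 0.04159 = 0.02079 mol
mass of C9H8O4 = 0.02079 × 180.16 = 3.746 g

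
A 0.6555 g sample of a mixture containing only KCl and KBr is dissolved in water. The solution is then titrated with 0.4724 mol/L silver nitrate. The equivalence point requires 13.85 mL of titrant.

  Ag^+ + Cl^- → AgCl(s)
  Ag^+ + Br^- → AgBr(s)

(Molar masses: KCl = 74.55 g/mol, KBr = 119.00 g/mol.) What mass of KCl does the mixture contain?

n(AgNO3) = 0.01385 × 0.4724 = 6.543 × 10^-3 mol
Let x = n(KCl), y = n(KBr).
Titrant: 1x + 1y = 6.543 × 10^-3;  mass: 74.55x + 119.00y = 0.6555
Solving, x = 2.769 × 10^-3 mol, y = 3.774 × 10^-3 mol
mass of KCl = 2.769 × 10^-3 × 74.55 = 0.2064 g

0.2064 g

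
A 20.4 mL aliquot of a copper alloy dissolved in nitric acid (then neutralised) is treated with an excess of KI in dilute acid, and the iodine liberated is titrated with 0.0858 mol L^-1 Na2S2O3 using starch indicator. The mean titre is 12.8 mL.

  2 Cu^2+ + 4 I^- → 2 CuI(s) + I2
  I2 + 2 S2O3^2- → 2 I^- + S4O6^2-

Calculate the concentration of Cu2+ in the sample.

0.0538 mol/L

n(S2O3^2-) = 0.0128 × 0.0858 = 1.10 × 10^-3 mol
n(I2) = n(S2O3^2-)/2 = 5.49 × 10^-4 mol
From the 2:1 ratio, n(Cu2+) in the aliquot = 2/1 × 5.49 × 10^-4 = 1.10 × 10^-3 mol
[Cu2+] = 1.10 × 10^-3 / 0.0204 = 0.0538 mol/L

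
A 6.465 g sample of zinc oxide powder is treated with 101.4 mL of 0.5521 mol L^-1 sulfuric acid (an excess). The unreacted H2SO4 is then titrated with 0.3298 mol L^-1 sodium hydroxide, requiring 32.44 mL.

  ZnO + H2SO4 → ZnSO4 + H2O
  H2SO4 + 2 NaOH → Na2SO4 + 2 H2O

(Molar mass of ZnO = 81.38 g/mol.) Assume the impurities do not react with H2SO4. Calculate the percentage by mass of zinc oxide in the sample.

63.74 %

n(H2SO4) added = 0.1014 × 0.5521 = 0.05598 mol
n(NaOH) used in back-titration = 0.03244 × 0.3298 = 0.01070 mol
From the 1:2 ratio, n(H2SO4) left over = 1/2 × 0.01070 = 5.349 × 10^-3 mol
n(H2SO4) consumed by analyte = 0.05598 − 5.349 × 10^-3 = 0.05063 mol
n(ZnO) = 0.05063 mol (1:1 ratio)
mass of ZnO = 0.05063 × 81.38 = 4.121 g
% ZnO = 4.121 / 6.465 × 100 = 63.74 %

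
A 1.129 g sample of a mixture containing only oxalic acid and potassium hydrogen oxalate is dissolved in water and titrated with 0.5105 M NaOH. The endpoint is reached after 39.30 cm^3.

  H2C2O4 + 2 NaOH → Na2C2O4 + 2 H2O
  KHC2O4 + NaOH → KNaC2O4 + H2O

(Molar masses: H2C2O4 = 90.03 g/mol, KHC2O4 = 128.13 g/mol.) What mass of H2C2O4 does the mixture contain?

n(NaOH) = 0.03930 × 0.5105 = 0.02006 mol
Let x = n(H2C2O4), y = n(KHC2O4).
Titrant: 2x + 1y = 0.02006;  mass: 90.03x + 128.13y = 1.129
Solving, x = 8.672 × 10^-3 mol, y = 2.718 × 10^-3 mol
mass of H2C2O4 = 8.672 × 10^-3 × 90.03 = 0.7808 g

0.7808 g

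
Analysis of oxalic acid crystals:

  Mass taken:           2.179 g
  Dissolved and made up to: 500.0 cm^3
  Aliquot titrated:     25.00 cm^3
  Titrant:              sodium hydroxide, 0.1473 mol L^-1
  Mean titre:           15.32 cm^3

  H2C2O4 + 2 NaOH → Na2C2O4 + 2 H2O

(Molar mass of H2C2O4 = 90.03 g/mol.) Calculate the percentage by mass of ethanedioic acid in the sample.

93.24 %

n(NaOH) per titration = 0.01532 × 0.1473 = 2.257 × 10^-3 mol
From the 1:2 ratio, n(H2C2O4) in each aliquot = 1/2 × 2.257 × 10^-3 = 1.128 × 10^-3 mol
n(H2C2O4) in the whole flask = 1.128 × 10^-3 × 500.0/25.00 = 0.02257 mol
mass of H2C2O4 = 0.02257 × 90.03 = 2.032 g
% H2C2O4 = 2.032 / 2.179 × 100 = 93.24 %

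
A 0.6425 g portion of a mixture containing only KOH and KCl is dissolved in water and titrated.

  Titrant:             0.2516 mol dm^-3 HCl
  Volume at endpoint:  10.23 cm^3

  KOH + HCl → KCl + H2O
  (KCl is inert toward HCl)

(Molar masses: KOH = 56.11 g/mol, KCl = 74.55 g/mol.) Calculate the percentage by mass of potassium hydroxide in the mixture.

n(HCl) = 0.01023 × 0.2516 = 2.574 × 10^-3 mol
Let x = n(KOH), y = n(KCl).
Titrant: 1x = 2.574 × 10^-3;  mass: 56.11x + 74.55y = 0.6425
Solving, x = 2.574 × 10^-3 mol, y = 6.681 × 10^-3 mol
mass of KOH = 2.574 × 10^-3 × 56.11 = 0.1444 g
% KOH = 0.1444 / 0.6425 × 100 = 22.48 %

22.48 %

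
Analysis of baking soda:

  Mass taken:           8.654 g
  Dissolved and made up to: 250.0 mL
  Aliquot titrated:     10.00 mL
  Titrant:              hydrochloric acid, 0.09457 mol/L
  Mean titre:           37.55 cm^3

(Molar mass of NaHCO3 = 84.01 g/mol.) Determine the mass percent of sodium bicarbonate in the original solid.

NaHCO3 + HCl → NaCl + H2O + CO2
n(HCl) per titration = 0.03755 × 0.09457 = 3.551 × 10^-3 mol
n(NaHCO3) in each aliquot = 3.551 × 10^-3 mol (1:1 ratio)
n(NaHCO3) in the whole flask = 3.551 × 10^-3 × 250.0/10.00 = 0.08878 mol
mass of NaHCO3 = 0.08878 × 84.01 = 7.458 g
% NaHCO3 = 7.458 / 8.654 × 100 = 86.18 %

86.18 %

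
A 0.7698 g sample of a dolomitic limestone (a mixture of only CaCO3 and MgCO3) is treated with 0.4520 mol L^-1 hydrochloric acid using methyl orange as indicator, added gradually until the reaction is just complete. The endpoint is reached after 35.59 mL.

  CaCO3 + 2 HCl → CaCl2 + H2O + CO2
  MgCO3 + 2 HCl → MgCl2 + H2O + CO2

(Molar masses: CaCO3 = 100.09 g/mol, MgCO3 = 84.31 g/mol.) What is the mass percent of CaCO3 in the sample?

75.53 %

n(HCl) = 0.03559 × 0.4520 = 0.01609 mol
Let x = n(CaCO3), y = n(MgCO3).
Titrant: 2x + 2y = 0.01609;  mass: 100.09x + 84.31y = 0.7698
Solving, x = 5.809 × 10^-3 mol, y = 2.234 × 10^-3 mol
mass of CaCO3 = 5.809 × 10^-3 × 100.09 = 0.5814 g
% CaCO3 = 0.5814 / 0.7698 × 100 = 75.53 %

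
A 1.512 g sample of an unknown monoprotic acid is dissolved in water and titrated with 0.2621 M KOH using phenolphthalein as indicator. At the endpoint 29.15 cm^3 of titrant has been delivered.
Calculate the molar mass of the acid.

197.9 g/mol

n(KOH) = 0.02915 L × 0.2621 mol/L = 7.640 × 10^-3 mol
n(HA) = 7.640 × 10^-3 mol (1:1 ratio)
M = m / n = 1.512 g / 7.640 × 10^-3 mol = 197.9 g/mol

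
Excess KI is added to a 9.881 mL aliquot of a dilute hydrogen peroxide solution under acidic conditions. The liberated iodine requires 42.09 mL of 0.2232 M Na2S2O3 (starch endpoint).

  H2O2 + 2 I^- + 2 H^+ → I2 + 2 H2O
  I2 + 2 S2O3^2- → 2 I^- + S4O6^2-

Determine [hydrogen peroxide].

n(S2O3^2-) = 0.04209 × 0.2232 = 9.394 × 10^-3 mol
n(I2) = n(S2O3^2-)/2 = 4.697 × 10^-3 mol
n(H2O2) in the aliquot = 4.697 × 10^-3 mol (1:1 ratio)
[H2O2] = 4.697 × 10^-3 / 0.009881 = 0.4754 mol/L

0.4754 M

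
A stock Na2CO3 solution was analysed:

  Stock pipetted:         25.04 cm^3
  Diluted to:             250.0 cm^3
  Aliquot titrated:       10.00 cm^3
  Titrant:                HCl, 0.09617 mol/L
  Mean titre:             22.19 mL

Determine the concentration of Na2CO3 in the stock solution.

Na2CO3 + 2 HCl → 2 NaCl + H2O + CO2
n(HCl) = 0.02219 × 0.09617 = 2.134 × 10^-3 mol
From the 1:2 ratio, n(Na2CO3) in the aliquot = 1/2 × 2.134 × 10^-3 = 1.067 × 10^-3 mol
[Na2CO3]_dilute = 1.067 × 10^-3 / 0.01000 = 0.1067 mol/L
Dilution factor = 250.0 / 25.04 = 9.984
[Na2CO3]_stock = 0.1067 × 9.984 = 1.065 mol/L

1.065 mol/L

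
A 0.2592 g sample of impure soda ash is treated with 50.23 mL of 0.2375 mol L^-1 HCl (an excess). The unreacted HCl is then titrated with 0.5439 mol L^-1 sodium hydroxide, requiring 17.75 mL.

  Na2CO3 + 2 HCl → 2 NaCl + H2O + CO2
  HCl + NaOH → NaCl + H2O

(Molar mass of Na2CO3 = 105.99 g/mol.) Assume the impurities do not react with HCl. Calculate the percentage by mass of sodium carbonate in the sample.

46.52 %

n(HCl) added = 0.05023 × 0.2375 = 0.01193 mol
n(NaOH) used in back-titration = 0.01775 × 0.5439 = 9.654 × 10^-3 mol
n(HCl) left over = 9.654 × 10^-3 mol (1:1 ratio)
n(HCl) consumed by analyte = 0.01193 − 9.654 × 10^-3 = 2.275 × 10^-3 mol
From the 1:2 ratio, n(Na2CO3) = 1/2 × 2.275 × 10^-3 = 1.138 × 10^-3 mol
mass of Na2CO3 = 1.138 × 10^-3 × 105.99 = 0.1206 g
% Na2CO3 = 0.1206 / 0.2592 × 100 = 46.52 %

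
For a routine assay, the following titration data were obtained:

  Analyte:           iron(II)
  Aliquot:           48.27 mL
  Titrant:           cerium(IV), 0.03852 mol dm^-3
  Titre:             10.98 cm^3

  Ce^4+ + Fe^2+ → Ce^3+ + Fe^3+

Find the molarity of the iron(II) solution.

n(Ce4+) = 0.01098 L × 0.03852 mol/L = 4.229 × 10^-4 mol
n(Fe2+) = 4.229 × 10^-4 mol (1:1 mole ratio)
[Fe2+] = 4.229 × 10^-4 mol / 0.04827 L = 0.008762 mol/L

0.008762 mol/L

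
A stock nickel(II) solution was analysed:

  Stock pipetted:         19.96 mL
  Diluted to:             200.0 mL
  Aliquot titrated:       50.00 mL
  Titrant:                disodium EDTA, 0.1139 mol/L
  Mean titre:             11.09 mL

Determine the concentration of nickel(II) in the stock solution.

Ni^2+ + EDTA^4- → [Ni(EDTA)]^2-
n(EDTA) = 0.01109 × 0.1139 = 1.263 × 10^-3 mol
n(Ni2+) in the aliquot = 1.263 × 10^-3 mol (1:1 ratio)
[Ni2+]_dilute = 1.263 × 10^-3 / 0.05000 = 0.02526 mol/L
Dilution factor = 200.0 / 19.96 = 10.02
[Ni2+]_stock = 0.02526 × 10.02 = 0.2531 mol/L

0.2531 mol/L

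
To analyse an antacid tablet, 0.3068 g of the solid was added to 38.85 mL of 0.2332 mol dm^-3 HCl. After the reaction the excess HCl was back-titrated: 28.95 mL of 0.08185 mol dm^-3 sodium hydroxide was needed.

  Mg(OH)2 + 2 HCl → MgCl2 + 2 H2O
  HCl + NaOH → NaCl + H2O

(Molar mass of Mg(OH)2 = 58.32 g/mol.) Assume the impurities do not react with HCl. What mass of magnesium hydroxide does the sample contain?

0.1951 g

n(HCl) added = 0.03885 × 0.2332 = 9.060 × 10^-3 mol
n(NaOH) used in back-titration = 0.02895 × 0.08185 = 2.370 × 10^-3 mol
n(HCl) left over = 2.370 × 10^-3 mol (1:1 ratio)
n(HCl) consumed by analyte = 9.060 × 10^-3 − 2.370 × 10^-3 = 6.690 × 10^-3 mol
From the 1:2 ratio, n(Mg(OH)2) = 1/2 × 6.690 × 10^-3 = 3.345 × 10^-3 mol
mass of Mg(OH)2 = 3.345 × 10^-3 × 58.32 = 0.1951 g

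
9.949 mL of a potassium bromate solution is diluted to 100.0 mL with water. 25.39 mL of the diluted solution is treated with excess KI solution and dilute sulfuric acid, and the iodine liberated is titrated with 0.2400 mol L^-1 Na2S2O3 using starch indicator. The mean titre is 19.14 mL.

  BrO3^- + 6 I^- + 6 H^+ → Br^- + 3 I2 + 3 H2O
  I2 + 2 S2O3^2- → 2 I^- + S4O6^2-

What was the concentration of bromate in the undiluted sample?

n(S2O3^2-) = 0.01914 × 0.2400 = 4.594 × 10^-3 mol
n(I2) = n(S2O3^2-)/2 = 2.297 × 10^-3 mol
From the 1:3 ratio, n(BrO3^-) in the aliquot = 1/3 × 2.297 × 10^-3 = 7.656 × 10^-4 mol
[BrO3^-]_dilute = 7.656 × 10^-4 / 0.02539 = 0.03015 mol/L
[BrO3^-]_original = 0.03015 × 100.0/9.949 = 0.3031 mol/L

0.3031 mol/L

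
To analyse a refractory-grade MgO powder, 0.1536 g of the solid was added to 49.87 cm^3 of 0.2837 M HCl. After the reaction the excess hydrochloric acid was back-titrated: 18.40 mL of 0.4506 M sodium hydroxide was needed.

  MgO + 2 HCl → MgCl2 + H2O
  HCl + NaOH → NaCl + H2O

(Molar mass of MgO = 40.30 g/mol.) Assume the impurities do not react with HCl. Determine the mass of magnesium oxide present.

n(HCl) added = 0.04987 × 0.2837 = 0.01415 mol
n(NaOH) used in back-titration = 0.01840 × 0.4506 = 8.291 × 10^-3 mol
n(HCl) left over = 8.291 × 10^-3 mol (1:1 ratio)
n(HCl) consumed by analyte = 0.01415 − 8.291 × 10^-3 = 5.857 × 10^-3 mol
From the 1:2 ratio, n(MgO) = 1/2 × 5.857 × 10^-3 = 2.929 × 10^-3 mol
mass of MgO = 2.929 × 10^-3 × 40.30 = 0.1180 g

0.1180 g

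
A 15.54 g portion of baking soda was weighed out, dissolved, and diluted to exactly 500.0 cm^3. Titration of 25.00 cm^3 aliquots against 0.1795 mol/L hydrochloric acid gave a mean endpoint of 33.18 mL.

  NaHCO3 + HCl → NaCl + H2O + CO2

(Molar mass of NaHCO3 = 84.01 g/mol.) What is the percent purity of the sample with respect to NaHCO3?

64.39 %

n(HCl) per titration = 0.03318 × 0.1795 = 5.956 × 10^-3 mol
n(NaHCO3) in each aliquot = 5.956 × 10^-3 mol (1:1 ratio)
n(NaHCO3) in the whole flask = 5.956 × 10^-3 × 500.0/25.00 = 0.1191 mol
mass of NaHCO3 = 0.1191 × 84.01 = 10.01 g
% NaHCO3 = 10.01 / 15.54 × 100 = 64.39 %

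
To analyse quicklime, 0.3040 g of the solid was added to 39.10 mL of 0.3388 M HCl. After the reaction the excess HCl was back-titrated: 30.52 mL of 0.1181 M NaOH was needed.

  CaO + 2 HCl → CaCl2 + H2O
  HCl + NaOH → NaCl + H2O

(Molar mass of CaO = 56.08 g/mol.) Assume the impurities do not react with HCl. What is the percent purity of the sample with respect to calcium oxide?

n(HCl) added = 0.03910 × 0.3388 = 0.01325 mol
n(NaOH) used in back-titration = 0.03052 × 0.1181 = 3.604 × 10^-3 mol
n(HCl) left over = 3.604 × 10^-3 mol (1:1 ratio)
n(HCl) consumed by analyte = 0.01325 − 3.604 × 10^-3 = 9.643 × 10^-3 mol
From the 1:2 ratio, n(CaO) = 1/2 × 9.643 × 10^-3 = 4.821 × 10^-3 mol
mass of CaO = 4.821 × 10^-3 × 56.08 = 0.2704 g
% CaO = 0.2704 / 0.3040 × 100 = 88.94 %

88.94 %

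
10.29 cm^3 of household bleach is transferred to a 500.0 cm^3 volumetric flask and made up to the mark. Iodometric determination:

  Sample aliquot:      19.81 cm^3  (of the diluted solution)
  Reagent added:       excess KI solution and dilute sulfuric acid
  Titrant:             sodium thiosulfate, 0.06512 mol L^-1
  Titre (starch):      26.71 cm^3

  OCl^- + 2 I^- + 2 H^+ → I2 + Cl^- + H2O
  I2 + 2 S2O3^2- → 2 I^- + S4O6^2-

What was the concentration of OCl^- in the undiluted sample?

2.133 mol/L

n(S2O3^2-) = 0.02671 × 0.06512 = 1.739 × 10^-3 mol
n(I2) = n(S2O3^2-)/2 = 8.697 × 10^-4 mol
n(OCl^-) in the aliquot = 8.697 × 10^-4 mol (1:1 ratio)
[OCl^-]_dilute = 8.697 × 10^-4 / 0.01981 = 0.04390 mol/L
[OCl^-]_original = 0.04390 × 500.0/10.29 = 2.133 mol/L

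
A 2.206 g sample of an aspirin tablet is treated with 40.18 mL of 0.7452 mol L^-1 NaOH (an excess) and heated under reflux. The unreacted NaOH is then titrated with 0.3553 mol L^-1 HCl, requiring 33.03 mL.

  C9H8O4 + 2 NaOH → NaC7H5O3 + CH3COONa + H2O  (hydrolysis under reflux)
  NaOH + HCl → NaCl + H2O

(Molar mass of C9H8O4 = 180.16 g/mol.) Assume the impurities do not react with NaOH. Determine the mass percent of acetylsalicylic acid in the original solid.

n(NaOH) added = 0.04018 × 0.7452 = 0.02994 mol
n(HCl) used in back-titration = 0.03303 × 0.3553 = 0.01174 mol
n(NaOH) left over = 0.01174 mol (1:1 ratio)
n(NaOH) consumed by analyte = 0.02994 − 0.01174 = 0.01821 mol
From the 1:2 ratio, n(C9H8O4) = 1/2 × 0.01821 = 9.103 × 10^-3 mol
mass of C9H8O4 = 9.103 × 10^-3 × 180.16 = 1.640 g
% C9H8O4 = 1.640 / 2.206 × 100 = 74.34 %

74.34 %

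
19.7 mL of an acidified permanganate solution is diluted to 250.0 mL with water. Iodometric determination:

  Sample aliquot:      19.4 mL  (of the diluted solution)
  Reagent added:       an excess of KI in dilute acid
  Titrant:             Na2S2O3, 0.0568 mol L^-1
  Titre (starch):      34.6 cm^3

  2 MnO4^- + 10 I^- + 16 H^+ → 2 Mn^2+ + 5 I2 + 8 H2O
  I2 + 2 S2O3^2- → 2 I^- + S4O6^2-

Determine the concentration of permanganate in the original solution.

n(S2O3^2-) = 0.0346 × 0.0568 = 1.97 × 10^-3 mol
n(I2) = n(S2O3^2-)/2 = 9.83 × 10^-4 mol
From the 2:5 ratio, n(MnO4^-) in the aliquot = 2/5 × 9.83 × 10^-4 = 3.93 × 10^-4 mol
[MnO4^-]_dilute = 3.93 × 10^-4 / 0.0194 = 0.0203 mol/L
[MnO4^-]_original = 0.0203 × 250.0/19.7 = 0.257 mol/L

0.257 mol/L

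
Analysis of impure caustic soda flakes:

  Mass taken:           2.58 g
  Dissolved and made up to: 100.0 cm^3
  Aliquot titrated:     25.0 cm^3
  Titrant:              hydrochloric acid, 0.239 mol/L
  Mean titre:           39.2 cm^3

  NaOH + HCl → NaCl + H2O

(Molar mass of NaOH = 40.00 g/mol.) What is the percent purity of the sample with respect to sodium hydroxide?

n(HCl) per titration = 0.0392 × 0.239 = 9.37 × 10^-3 mol
n(NaOH) in each aliquot = 9.37 × 10^-3 mol (1:1 ratio)
n(NaOH) in the whole flask = 9.37 × 10^-3 × 100.0/25.0 = 0.0375 mol
mass of NaOH = 0.0375 × 40.00 = 1.50 g
% NaOH = 1.50 / 2.58 × 100 = 58.1 %

58.1 %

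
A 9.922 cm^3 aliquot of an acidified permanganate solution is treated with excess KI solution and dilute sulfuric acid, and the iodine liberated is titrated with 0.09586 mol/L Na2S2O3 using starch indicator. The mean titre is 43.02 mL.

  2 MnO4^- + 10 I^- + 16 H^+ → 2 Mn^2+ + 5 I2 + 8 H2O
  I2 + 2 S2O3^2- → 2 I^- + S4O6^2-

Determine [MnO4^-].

n(S2O3^2-) = 0.04302 × 0.09586 = 4.124 × 10^-3 mol
n(I2) = n(S2O3^2-)/2 = 2.062 × 10^-3 mol
From the 2:5 ratio, n(MnO4^-) in the aliquot = 2/5 × 2.062 × 10^-3 = 8.248 × 10^-4 mol
[MnO4^-] = 8.248 × 10^-4 / 0.009922 = 0.08313 mol/L

0.08313 mol/L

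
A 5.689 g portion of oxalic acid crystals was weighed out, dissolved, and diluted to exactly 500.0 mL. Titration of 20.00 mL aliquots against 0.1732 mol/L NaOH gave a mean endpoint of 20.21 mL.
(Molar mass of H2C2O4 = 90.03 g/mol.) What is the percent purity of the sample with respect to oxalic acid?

H2C2O4 + 2 NaOH → Na2C2O4 + 2 H2O
n(NaOH) per titration = 0.02021 × 0.1732 = 3.500 × 10^-3 mol
From the 1:2 ratio, n(H2C2O4) in each aliquot = 1/2 × 3.500 × 10^-3 = 1.750 × 10^-3 mol
n(H2C2O4) in the whole flask = 1.750 × 10^-3 × 500.0/20.00 = 0.04375 mol
mass of H2C2O4 = 0.04375 × 90.03 = 3.939 g
% H2C2O4 = 3.939 / 5.689 × 100 = 69.24 %

69.24 %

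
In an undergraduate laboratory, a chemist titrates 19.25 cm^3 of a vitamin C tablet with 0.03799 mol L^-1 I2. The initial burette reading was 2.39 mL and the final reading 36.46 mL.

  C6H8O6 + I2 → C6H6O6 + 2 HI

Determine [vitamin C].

n(I2) = 0.03407 L × 0.03799 mol/L = 1.294 × 10^-3 mol
n(C6H8O6) = 1.294 × 10^-3 mol (1:1 mole ratio)
[C6H8O6] = 1.294 × 10^-3 mol / 0.01925 L = 0.06724 mol/L

0.06724 mol/L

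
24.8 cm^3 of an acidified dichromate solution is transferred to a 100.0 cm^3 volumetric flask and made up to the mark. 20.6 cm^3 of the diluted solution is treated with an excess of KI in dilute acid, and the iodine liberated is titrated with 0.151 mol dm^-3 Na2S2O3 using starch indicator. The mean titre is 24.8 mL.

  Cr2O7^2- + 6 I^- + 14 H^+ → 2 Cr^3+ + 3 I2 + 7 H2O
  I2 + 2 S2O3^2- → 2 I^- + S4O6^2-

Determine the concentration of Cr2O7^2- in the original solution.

0.122 mol/L

n(S2O3^2-) = 0.0248 × 0.151 = 3.74 × 10^-3 mol
n(I2) = n(S2O3^2-)/2 = 1.87 × 10^-3 mol
From the 1:3 ratio, n(Cr2O7^2-) in the aliquot = 1/3 × 1.87 × 10^-3 = 6.24 × 10^-4 mol
[Cr2O7^2-]_dilute = 6.24 × 10^-4 / 0.0206 = 0.0303 mol/L
[Cr2O7^2-]_original = 0.0303 × 100.0/24.8 = 0.122 mol/L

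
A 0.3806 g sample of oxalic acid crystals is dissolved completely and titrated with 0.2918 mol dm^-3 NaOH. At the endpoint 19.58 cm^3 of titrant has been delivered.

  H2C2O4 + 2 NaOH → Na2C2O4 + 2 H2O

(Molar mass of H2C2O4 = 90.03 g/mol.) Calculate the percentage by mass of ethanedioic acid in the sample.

n(NaOH) = 0.01958 L × 0.2918 mol/L = 5.713 × 10^-3 mol
From the 1:2 ratio, n(H2C2O4) = 1/2 × 5.713 × 10^-3 = 2.857 × 10^-3 mol
mass of H2C2O4 = 2.857 × 10^-3 × 90.03 g/mol = 0.2572 g
% H2C2O4 = 0.2572 / 0.3806 × 100 = 67.58 %

67.58 %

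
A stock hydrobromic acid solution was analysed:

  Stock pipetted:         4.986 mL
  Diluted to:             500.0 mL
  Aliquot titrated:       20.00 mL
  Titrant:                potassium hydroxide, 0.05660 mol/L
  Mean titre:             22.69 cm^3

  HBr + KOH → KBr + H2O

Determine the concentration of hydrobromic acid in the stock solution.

n(KOH) = 0.02269 × 0.05660 = 1.284 × 10^-3 mol
n(HBr) in the aliquot = 1.284 × 10^-3 mol (1:1 ratio)
[HBr]_dilute = 1.284 × 10^-3 / 0.02000 = 0.06421 mol/L
Dilution factor = 500.0 / 4.986 = 100.3
[HBr]_stock = 0.06421 × 100.3 = 6.439 mol/L

6.439 mol/L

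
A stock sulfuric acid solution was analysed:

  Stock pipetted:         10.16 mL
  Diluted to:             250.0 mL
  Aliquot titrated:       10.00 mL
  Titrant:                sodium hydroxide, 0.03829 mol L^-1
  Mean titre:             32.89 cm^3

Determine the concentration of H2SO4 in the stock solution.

1.549 mol/L

H2SO4 + 2 NaOH → Na2SO4 + 2 H2O
n(NaOH) = 0.03289 × 0.03829 = 1.259 × 10^-3 mol
From the 1:2 ratio, n(H2SO4) in the aliquot = 1/2 × 1.259 × 10^-3 = 6.297 × 10^-4 mol
[H2SO4]_dilute = 6.297 × 10^-4 / 0.01000 = 0.06297 mol/L
Dilution factor = 250.0 / 10.16 = 24.61
[H2SO4]_stock = 0.06297 × 24.61 = 1.549 mol/L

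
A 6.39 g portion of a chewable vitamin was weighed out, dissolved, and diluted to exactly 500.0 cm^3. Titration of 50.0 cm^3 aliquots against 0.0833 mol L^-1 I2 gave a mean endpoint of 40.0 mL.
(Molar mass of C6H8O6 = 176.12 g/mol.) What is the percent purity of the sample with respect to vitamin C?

C6H8O6 + I2 → C6H6O6 + 2 HI
n(I2) per titration = 0.0400 × 0.0833 = 3.33 × 10^-3 mol
n(C6H8O6) in each aliquot = 3.33 × 10^-3 mol (1:1 ratio)
n(C6H8O6) in the whole flask = 3.33 × 10^-3 × 500.0/50.0 = 0.0333 mol
mass of C6H8O6 = 0.0333 × 176.12 = 5.87 g
% C6H8O6 = 5.87 / 6.39 × 100 = 91.8 %

91.8 %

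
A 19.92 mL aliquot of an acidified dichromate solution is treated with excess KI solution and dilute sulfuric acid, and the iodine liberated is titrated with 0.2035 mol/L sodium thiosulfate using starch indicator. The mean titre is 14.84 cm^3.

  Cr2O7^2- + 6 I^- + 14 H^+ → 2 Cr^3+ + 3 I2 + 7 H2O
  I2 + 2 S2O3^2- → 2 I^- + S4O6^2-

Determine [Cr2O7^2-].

0.02527 mol/L

n(S2O3^2-) = 0.01484 × 0.2035 = 3.020 × 10^-3 mol
n(I2) = n(S2O3^2-)/2 = 1.510 × 10^-3 mol
From the 1:3 ratio, n(Cr2O7^2-) in the aliquot = 1/3 × 1.510 × 10^-3 = 5.033 × 10^-4 mol
[Cr2O7^2-] = 5.033 × 10^-4 / 0.01992 = 0.02527 mol/L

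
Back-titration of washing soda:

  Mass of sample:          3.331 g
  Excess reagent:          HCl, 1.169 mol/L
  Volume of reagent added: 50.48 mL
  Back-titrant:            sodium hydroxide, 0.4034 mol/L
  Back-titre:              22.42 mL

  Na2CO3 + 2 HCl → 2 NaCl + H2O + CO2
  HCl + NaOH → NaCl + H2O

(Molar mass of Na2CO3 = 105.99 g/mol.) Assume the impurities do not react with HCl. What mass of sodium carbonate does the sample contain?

2.648 g

n(HCl) added = 0.05048 × 1.169 = 0.05901 mol
n(NaOH) used in back-titration = 0.02242 × 0.4034 = 9.044 × 10^-3 mol
n(HCl) left over = 9.044 × 10^-3 mol (1:1 ratio)
n(HCl) consumed by analyte = 0.05901 − 9.044 × 10^-3 = 0.04997 mol
From the 1:2 ratio, n(Na2CO3) = 1/2 × 0.04997 = 0.02498 mol
mass of Na2CO3 = 0.02498 × 105.99 = 2.648 g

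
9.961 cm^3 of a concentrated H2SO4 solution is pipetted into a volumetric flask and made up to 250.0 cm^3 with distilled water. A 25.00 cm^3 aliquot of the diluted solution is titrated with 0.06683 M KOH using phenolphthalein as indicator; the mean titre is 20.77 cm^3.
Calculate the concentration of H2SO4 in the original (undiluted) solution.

0.6967 M

H2SO4 + 2 KOH → K2SO4 + 2 H2O
n(KOH) = 0.02077 × 0.06683 = 1.388 × 10^-3 mol
From the 1:2 ratio, n(H2SO4) in the aliquot = 1/2 × 1.388 × 10^-3 = 6.940 × 10^-4 mol
[H2SO4]_dilute = 6.940 × 10^-4 / 0.02500 = 0.02776 mol/L
Dilution factor = 250.0 / 9.961 = 25.10
[H2SO4]_stock = 0.02776 × 25.10 = 0.6967 mol/L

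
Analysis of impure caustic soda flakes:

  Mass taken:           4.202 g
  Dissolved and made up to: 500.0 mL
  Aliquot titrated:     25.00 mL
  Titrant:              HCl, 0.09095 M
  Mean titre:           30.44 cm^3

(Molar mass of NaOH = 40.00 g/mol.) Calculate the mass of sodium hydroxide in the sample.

2.215 g

NaOH + HCl → NaCl + H2O
n(HCl) per titration = 0.03044 × 0.09095 = 2.769 × 10^-3 mol
n(NaOH) in each aliquot = 2.769 × 10^-3 mol (1:1 ratio)
n(NaOH) in the whole flask = 2.769 × 10^-3 × 500.0/25.00 = 0.05537 mol
mass of NaOH = 0.05537 × 40.00 = 2.215 g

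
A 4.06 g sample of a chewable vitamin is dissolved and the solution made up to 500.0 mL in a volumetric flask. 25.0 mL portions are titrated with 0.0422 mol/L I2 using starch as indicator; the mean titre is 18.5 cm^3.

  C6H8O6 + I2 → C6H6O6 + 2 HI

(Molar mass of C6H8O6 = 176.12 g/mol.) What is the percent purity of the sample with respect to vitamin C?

n(I2) per titration = 0.0185 × 0.0422 = 7.81 × 10^-4 mol
n(C6H8O6) in each aliquot = 7.81 × 10^-4 mol (1:1 ratio)
n(C6H8O6) in the whole flask = 7.81 × 10^-4 × 500.0/25.0 = 0.0156 mol
mass of C6H8O6 = 0.0156 × 176.12 = 2.75 g
% C6H8O6 = 2.75 / 4.06 × 100 = 67.7 %

67.7 %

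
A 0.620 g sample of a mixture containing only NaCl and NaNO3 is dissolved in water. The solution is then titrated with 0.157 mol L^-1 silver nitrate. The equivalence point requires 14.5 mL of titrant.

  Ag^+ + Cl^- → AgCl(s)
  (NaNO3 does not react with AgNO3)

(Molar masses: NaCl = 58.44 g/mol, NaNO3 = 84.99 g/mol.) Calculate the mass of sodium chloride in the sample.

n(AgNO3) = 0.0145 × 0.157 = 2.28 × 10^-3 mol
Let x = n(NaCl), y = n(NaNO3).
Titrant: 1x = 2.28 × 10^-3;  mass: 58.44x + 84.99y = 0.620
Solving, x = 2.28 × 10^-3 mol, y = 5.73 × 10^-3 mol
mass of NaCl = 2.28 × 10^-3 × 58.44 = 0.133 g

0.133 g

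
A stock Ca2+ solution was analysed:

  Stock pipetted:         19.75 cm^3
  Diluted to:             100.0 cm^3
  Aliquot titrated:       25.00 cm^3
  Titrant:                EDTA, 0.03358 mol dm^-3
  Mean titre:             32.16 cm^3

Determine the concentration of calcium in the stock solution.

Ca^2+ + EDTA^4- → [Ca(EDTA)]^2-
n(EDTA) = 0.03216 × 0.03358 = 1.080 × 10^-3 mol
n(Ca2+) in the aliquot = 1.080 × 10^-3 mol (1:1 ratio)
[Ca2+]_dilute = 1.080 × 10^-3 / 0.02500 = 0.04320 mol/L
Dilution factor = 100.0 / 19.75 = 5.063
[Ca2+]_stock = 0.04320 × 5.063 = 0.2187 mol/L

0.2187 mol/L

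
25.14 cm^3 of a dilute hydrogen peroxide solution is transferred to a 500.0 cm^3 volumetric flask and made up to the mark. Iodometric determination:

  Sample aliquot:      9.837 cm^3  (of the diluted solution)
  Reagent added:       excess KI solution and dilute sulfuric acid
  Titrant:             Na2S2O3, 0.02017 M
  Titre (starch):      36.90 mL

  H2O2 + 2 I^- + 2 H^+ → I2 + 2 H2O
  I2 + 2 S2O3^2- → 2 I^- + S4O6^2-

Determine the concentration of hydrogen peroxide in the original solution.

0.7524 M

n(S2O3^2-) = 0.03690 × 0.02017 = 7.443 × 10^-4 mol
n(I2) = n(S2O3^2-)/2 = 3.721 × 10^-4 mol
n(H2O2) in the aliquot = 3.721 × 10^-4 mol (1:1 ratio)
[H2O2]_dilute = 3.721 × 10^-4 / 0.009837 = 0.03783 mol/L
[H2O2]_original = 0.03783 × 500.0/25.14 = 0.7524 mol/L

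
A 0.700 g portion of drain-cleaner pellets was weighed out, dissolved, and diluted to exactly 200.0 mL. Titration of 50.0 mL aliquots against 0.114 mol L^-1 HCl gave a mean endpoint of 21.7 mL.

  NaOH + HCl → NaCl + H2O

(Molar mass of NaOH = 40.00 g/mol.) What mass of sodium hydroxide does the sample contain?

0.396 g

n(HCl) per titration = 0.0217 × 0.114 = 2.47 × 10^-3 mol
n(NaOH) in each aliquot = 2.47 × 10^-3 mol (1:1 ratio)
n(NaOH) in the whole flask = 2.47 × 10^-3 × 200.0/50.0 = 9.90 × 10^-3 mol
mass of NaOH = 9.90 × 10^-3 × 40.00 = 0.396 g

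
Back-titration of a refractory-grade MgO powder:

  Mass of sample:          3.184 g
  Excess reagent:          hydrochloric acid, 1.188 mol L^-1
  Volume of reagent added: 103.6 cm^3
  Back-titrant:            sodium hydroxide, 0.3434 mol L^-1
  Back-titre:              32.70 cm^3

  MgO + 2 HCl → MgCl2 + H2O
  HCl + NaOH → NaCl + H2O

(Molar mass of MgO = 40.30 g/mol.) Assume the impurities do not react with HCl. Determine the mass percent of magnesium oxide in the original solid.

n(HCl) added = 0.1036 × 1.188 = 0.1231 mol
n(NaOH) used in back-titration = 0.03270 × 0.3434 = 0.01123 mol
n(HCl) left over = 0.01123 mol (1:1 ratio)
n(HCl) consumed by analyte = 0.1231 − 0.01123 = 0.1118 mol
From the 1:2 ratio, n(MgO) = 1/2 × 0.1118 = 0.05592 mol
mass of MgO = 0.05592 × 40.30 = 2.254 g
% MgO = 2.254 / 3.184 × 100 = 70.78 %

70.78 %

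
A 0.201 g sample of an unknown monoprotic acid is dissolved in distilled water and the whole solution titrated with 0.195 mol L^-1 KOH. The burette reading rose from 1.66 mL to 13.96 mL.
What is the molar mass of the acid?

83.8 g/mol

n(KOH) = 0.0123 L × 0.195 mol/L = 2.40 × 10^-3 mol
n(HA) = 2.40 × 10^-3 mol (1:1 ratio)
M = m / n = 0.201 g / 2.40 × 10^-3 mol = 83.8 g/mol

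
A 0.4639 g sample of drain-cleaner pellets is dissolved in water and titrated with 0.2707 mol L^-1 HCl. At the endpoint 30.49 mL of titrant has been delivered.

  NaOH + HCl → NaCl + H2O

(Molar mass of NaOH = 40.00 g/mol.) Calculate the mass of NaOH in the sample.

0.3301 g

n(HCl) = 0.03049 L × 0.2707 mol/L = 8.254 × 10^-3 mol
n(NaOH) = 8.254 × 10^-3 mol (1:1 ratio)
mass of NaOH = 8.254 × 10^-3 × 40.00 g/mol = 0.3301 g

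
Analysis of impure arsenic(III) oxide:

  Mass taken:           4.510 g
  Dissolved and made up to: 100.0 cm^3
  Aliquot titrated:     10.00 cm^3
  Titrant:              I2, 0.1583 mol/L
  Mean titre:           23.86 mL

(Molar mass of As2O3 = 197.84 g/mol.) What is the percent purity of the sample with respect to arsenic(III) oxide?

82.84 %

As2O3 + 2 I2 + 2 H2O → As2O5 + 4 HI
n(I2) per titration = 0.02386 × 0.1583 = 3.777 × 10^-3 mol
From the 1:2 ratio, n(As2O3) in each aliquot = 1/2 × 3.777 × 10^-3 = 1.889 × 10^-3 mol
n(As2O3) in the whole flask = 1.889 × 10^-3 × 100.0/10.00 = 0.01889 mol
mass of As2O3 = 0.01889 × 197.84 = 3.736 g
% As2O3 = 3.736 / 4.510 × 100 = 82.84 %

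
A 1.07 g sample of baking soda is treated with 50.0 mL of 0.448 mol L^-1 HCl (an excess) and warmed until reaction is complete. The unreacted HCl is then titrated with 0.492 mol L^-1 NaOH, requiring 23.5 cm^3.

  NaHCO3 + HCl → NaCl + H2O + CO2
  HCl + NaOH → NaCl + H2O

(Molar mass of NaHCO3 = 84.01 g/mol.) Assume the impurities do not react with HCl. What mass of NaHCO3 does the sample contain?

0.911 g

n(HCl) added = 0.0500 × 0.448 = 0.0224 mol
n(NaOH) used in back-titration = 0.0235 × 0.492 = 0.0116 mol
n(HCl) left over = 0.0116 mol (1:1 ratio)
n(HCl) consumed by analyte = 0.0224 − 0.0116 = 0.0108 mol
n(NaHCO3) = 0.0108 mol (1:1 ratio)
mass of NaHCO3 = 0.0108 × 84.01 = 0.911 g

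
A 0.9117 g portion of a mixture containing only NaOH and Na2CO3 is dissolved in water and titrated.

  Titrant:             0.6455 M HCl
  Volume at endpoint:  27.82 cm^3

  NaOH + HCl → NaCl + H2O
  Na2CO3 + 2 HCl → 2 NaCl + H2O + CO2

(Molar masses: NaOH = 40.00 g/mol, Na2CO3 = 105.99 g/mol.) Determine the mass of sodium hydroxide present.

0.1230 g

n(HCl) = 0.02782 × 0.6455 = 0.01796 mol
Let x = n(NaOH), y = n(Na2CO3).
Titrant: 1x + 2y = 0.01796;  mass: 40.00x + 105.99y = 0.9117
Solving, x = 3.076 × 10^-3 mol, y = 7.441 × 10^-3 mol
mass of NaOH = 3.076 × 10^-3 × 40.00 = 0.1230 g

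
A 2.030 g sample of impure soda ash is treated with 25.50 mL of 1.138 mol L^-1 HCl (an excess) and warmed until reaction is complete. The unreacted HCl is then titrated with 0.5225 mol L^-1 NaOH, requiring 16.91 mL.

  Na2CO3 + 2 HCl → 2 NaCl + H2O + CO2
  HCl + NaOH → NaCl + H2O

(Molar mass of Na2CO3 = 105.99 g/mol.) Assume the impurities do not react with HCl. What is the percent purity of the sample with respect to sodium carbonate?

52.69 %

n(HCl) added = 0.02550 × 1.138 = 0.02902 mol
n(NaOH) used in back-titration = 0.01691 × 0.5225 = 8.835 × 10^-3 mol
n(HCl) left over = 8.835 × 10^-3 mol (1:1 ratio)
n(HCl) consumed by analyte = 0.02902 − 8.835 × 10^-3 = 0.02018 mol
From the 1:2 ratio, n(Na2CO3) = 1/2 × 0.02018 = 0.01009 mol
mass of Na2CO3 = 0.01009 × 105.99 = 1.070 g
% Na2CO3 = 1.070 / 2.030 × 100 = 52.69 %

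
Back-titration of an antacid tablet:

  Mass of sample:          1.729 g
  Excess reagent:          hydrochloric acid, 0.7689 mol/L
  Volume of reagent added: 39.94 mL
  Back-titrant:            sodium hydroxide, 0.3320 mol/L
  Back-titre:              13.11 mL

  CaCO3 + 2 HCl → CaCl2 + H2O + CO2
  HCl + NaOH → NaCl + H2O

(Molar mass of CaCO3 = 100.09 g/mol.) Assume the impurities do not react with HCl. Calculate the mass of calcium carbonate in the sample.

n(HCl) added = 0.03994 × 0.7689 = 0.03071 mol
n(NaOH) used in back-titration = 0.01311 × 0.3320 = 4.353 × 10^-3 mol
n(HCl) left over = 4.353 × 10^-3 mol (1:1 ratio)
n(HCl) consumed by analyte = 0.03071 − 4.353 × 10^-3 = 0.02636 mol
From the 1:2 ratio, n(CaCO3) = 1/2 × 0.02636 = 0.01318 mol
mass of CaCO3 = 0.01318 × 100.09 = 1.319 g

1.319 g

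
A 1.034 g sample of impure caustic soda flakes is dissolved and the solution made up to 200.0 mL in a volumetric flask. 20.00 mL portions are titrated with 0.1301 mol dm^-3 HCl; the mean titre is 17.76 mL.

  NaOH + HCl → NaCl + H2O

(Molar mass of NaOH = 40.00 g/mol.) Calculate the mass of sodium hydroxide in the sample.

n(HCl) per titration = 0.01776 × 0.1301 = 2.311 × 10^-3 mol
n(NaOH) in each aliquot = 2.311 × 10^-3 mol (1:1 ratio)
n(NaOH) in the whole flask = 2.311 × 10^-3 × 200.0/20.00 = 0.02311 mol
mass of NaOH = 0.02311 × 40.00 = 0.9242 g

0.9242 g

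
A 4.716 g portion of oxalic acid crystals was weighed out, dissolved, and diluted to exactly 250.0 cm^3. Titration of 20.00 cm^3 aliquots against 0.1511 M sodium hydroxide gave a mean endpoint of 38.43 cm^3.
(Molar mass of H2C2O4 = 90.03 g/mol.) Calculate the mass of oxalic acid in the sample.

3.267 g

H2C2O4 + 2 NaOH → Na2C2O4 + 2 H2O
n(NaOH) per titration = 0.03843 × 0.1511 = 5.807 × 10^-3 mol
From the 1:2 ratio, n(H2C2O4) in each aliquot = 1/2 × 5.807 × 10^-3 = 2.903 × 10^-3 mol
n(H2C2O4) in the whole flask = 2.903 × 10^-3 × 250.0/20.00 = 0.03629 mol
mass of H2C2O4 = 0.03629 × 90.03 = 3.267 g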